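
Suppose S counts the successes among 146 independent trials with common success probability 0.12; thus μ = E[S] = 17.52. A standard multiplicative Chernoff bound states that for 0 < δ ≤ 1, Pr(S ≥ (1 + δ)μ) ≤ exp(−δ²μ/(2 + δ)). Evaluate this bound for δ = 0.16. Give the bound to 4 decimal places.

Exponent = δ²μ/(2 + δ) = 0.16²·17.52/2.16 = 0.2076.
Bound = exp(−0.2076) = 0.81250.

0.8125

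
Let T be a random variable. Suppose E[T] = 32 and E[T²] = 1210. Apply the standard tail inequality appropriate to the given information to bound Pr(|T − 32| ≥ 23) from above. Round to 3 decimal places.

0.352

The first two moments determine the variance, so Chebyshev's inequality is the sharpest standard bound available.
Var(T) = E[T²] − (E[T])² = 1210 − 1024 = 186.
Chebyshev's inequality: Pr(|T − μ| ≥ t) ≤ Var(T)/t² = 186/529 = 0.3516.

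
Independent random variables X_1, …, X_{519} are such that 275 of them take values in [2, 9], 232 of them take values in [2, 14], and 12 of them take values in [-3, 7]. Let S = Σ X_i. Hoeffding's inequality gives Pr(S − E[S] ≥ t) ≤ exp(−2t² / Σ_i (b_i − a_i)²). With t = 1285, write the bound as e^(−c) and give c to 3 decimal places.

Σ(b_i − a_i)² = 275·7² + 232·12² + 12·10² = 48083.
c = 2t² / 48083 = 2·1285² / 48083 = 68.6823.

68.682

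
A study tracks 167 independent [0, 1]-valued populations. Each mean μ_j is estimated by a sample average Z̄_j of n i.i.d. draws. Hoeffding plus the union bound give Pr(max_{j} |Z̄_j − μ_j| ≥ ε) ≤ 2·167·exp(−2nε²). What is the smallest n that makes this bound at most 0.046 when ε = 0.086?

602

Need 2·167·exp(−2nε²) ≤ 0.046, i.e. exp(−2nε²) ≤ 0.046/334.
So 2nε² ≥ ln(334/0.046) = 8.890255.
Hence n ≥ 8.890255/(2·0.086²) = 601.018.
The smallest integer n is 602.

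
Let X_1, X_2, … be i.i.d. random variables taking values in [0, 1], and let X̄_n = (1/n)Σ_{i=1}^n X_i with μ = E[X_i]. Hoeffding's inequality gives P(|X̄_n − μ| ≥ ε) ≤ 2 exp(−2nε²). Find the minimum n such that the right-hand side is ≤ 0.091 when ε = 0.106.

Require 2·exp(−2nε²) ≤ 0.091, i.e. 2nε² ≥ ln(2/0.091) = 3.090043.
So n ≥ 3.090043 / (2·0.106²) = 137.506.
The smallest integer n is 138.

138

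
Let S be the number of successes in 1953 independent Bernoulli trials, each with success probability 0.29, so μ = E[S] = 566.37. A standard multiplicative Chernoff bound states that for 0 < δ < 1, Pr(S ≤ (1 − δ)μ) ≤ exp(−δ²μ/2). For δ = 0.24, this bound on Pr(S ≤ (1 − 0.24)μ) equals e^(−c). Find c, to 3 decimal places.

16.311

c = δ²μ/2 = 0.24²·566.37/2 = 16.3115.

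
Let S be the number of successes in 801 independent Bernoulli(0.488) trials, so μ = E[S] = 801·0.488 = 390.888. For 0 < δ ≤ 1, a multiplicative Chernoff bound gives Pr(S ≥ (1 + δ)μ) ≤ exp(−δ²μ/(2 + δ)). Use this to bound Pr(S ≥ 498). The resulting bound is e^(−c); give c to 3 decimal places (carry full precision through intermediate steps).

12.907

Write 498 = (1 + δ)μ, so δ = 498/390.888 − 1 = 0.2740222…
Then the exponent is δ²μ/(2 + δ) = (498 − μ)² / (μ·(2 + δ)) = 12.907116.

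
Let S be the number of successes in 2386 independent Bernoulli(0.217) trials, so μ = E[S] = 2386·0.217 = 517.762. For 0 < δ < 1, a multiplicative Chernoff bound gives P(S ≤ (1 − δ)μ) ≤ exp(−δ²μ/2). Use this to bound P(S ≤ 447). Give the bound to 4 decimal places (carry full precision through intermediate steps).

Write 447 = (1 − δ)μ, so δ = 1 − 447/517.762 = 0.136669…
Then the exponent is δ²μ/2 = (μ − 447)²/(2μ) = 4.835485.
Bound = exp(−4.835485) = 0.00794.

0.0079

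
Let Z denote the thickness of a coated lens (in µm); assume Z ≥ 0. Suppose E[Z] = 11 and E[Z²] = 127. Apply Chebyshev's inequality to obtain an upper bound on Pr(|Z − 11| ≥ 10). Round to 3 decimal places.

Var(Z) = E[Z²] − (E[Z])² = 127 − 121 = 6.
Chebyshev's inequality: Pr(|Z − μ| ≥ t) ≤ Var(Z)/t² = 6/100 = 0.0600.

0.060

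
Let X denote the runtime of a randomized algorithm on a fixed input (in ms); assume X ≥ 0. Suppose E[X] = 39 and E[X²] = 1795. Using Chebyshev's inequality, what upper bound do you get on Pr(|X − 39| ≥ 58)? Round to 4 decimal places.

0.0815

Var(X) = E[X²] − (E[X])² = 1795 − 1521 = 274.
Chebyshev's inequality: Pr(|X − μ| ≥ t) ≤ Var(X)/t² = 274/3364 = 0.0815.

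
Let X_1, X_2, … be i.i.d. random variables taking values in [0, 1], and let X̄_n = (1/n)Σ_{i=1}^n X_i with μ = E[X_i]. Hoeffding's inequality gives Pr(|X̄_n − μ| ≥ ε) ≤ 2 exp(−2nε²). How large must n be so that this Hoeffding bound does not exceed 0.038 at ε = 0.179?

Require 2·exp(−2nε²) ≤ 0.038, i.e. 2nε² ≥ ln(2/0.038) = 3.963316.
So n ≥ 3.963316 / (2·0.179²) = 61.848.
The smallest integer n is 62.

62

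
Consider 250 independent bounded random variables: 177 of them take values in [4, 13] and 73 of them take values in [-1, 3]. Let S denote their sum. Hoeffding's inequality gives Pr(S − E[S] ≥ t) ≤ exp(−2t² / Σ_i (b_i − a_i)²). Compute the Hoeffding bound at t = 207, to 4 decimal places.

Σ(b_i − a_i)² = 177·9² + 73·4² = 15505.
Exponent = 2·207² / 15505 = 5.52712.
Bound = exp(−5.52712) = 0.00398.

0.0040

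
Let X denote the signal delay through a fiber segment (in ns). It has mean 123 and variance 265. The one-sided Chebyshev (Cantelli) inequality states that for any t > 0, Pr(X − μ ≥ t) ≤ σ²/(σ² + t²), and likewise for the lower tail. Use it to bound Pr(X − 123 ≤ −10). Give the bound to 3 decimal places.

0.726

Here σ² = 265 and t = 10, so σ² + t² = 365.
Cantelli's bound: 265/365 = 0.7260.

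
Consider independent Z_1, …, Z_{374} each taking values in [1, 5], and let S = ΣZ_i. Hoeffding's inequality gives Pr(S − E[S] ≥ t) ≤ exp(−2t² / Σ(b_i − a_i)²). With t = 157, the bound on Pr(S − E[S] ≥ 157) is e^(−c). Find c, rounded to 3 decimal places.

8.238

Σ(b_i − a_i)² = 374·(4)² = 5984.
c = 2t²/5984 = 2·157²/5984 = 8.2383.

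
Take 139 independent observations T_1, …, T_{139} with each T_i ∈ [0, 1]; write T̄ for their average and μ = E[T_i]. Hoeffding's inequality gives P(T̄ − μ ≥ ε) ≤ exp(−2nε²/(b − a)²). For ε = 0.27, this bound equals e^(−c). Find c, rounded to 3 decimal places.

20.266

c = 2nε²/(b − a)² = 2·139·0.27² / 1² = 20.2662.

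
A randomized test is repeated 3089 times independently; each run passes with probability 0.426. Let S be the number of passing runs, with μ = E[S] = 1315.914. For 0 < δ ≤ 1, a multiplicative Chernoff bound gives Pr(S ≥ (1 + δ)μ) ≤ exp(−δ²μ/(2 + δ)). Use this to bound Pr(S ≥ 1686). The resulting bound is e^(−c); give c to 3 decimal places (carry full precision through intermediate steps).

45.625

Write 1686 = (1 + δ)μ, so δ = 1686/1315.914 − 1 = 0.2812387…
Then the exponent is δ²μ/(2 + δ) = (1686 − μ)² / (μ·(2 + δ)) = 45.625440.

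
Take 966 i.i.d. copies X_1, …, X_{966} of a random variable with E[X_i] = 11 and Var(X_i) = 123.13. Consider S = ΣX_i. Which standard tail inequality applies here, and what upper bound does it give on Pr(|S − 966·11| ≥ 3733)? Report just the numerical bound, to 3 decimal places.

With mean and variance of each term known, Chebyshev's inequality bounds the deviation of the sum (or sample mean).
Var(S) = n·Var(X_i) = 966·123.13 = 118943.58.
Chebyshev: Pr(|S − 966·11| ≥ 3733) ≤ Var(S)/3733² = 118943.58/13935289 = 0.0085.

0.009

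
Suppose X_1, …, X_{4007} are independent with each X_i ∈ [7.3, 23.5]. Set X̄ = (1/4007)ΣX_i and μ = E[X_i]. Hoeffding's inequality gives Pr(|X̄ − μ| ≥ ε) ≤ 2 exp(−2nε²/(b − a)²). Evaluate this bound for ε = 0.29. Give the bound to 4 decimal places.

Exponent: 2nε²/(b − a)² = 2·4007·0.29² / 16.2² = 2.56812.
Bound = 2·exp(−2.56812) = 0.15336.

0.1534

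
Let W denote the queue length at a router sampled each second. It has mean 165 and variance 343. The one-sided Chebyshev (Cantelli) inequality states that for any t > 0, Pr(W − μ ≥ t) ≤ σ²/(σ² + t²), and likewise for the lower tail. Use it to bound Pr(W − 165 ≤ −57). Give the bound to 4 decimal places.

Here σ² = 343 and t = 57, so σ² + t² = 3592.
Cantelli's bound: 343/3592 = 0.0955.

0.0955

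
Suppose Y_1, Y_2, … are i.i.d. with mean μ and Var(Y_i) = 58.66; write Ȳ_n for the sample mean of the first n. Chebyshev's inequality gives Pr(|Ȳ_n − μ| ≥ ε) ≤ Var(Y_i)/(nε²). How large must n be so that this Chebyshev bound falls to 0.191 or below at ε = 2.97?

35

Require 58.66/(n·2.97²) ≤ 0.191, i.e. n ≥ 58.66/(0.191·2.97²) = 34.817.
The smallest integer n is 35.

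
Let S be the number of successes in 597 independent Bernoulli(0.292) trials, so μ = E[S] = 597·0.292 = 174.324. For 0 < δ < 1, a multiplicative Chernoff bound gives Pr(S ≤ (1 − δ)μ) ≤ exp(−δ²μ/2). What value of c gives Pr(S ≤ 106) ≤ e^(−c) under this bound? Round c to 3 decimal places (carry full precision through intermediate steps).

Write 106 = (1 − δ)μ, so δ = 1 − 106/174.324 = 0.3919369…
Then the exponent is δ²μ/2 = (μ − 106)²/(2μ) = 13.389347.

13.389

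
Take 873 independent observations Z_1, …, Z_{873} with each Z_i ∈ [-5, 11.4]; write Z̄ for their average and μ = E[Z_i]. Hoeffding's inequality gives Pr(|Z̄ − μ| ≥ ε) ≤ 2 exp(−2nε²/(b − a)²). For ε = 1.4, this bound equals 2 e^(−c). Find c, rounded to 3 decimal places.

12.724

c = 2nε²/(b − a)² = 2·873·1.4² / 16.4² = 12.7237.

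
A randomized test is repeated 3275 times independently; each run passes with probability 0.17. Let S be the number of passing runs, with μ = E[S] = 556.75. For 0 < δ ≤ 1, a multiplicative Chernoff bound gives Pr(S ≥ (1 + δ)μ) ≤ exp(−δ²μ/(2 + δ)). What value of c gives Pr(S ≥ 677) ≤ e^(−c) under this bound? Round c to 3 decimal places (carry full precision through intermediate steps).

Write 677 = (1 + δ)μ, so δ = 677/556.75 − 1 = 0.2159856…
Then the exponent is δ²μ/(2 + δ) = (677 − μ)² / (μ·(2 + δ)) = 11.720415.

11.720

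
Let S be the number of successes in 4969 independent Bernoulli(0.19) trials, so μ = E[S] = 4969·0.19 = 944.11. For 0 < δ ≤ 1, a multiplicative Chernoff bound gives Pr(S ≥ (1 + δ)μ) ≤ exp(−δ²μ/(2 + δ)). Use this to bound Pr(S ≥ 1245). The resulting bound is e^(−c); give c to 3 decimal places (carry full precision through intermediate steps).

41.357

Write 1245 = (1 + δ)μ, so δ = 1245/944.11 − 1 = 0.3187023…
Then the exponent is δ²μ/(2 + δ) = (1245 − μ)² / (μ·(2 + δ)) = 41.356895.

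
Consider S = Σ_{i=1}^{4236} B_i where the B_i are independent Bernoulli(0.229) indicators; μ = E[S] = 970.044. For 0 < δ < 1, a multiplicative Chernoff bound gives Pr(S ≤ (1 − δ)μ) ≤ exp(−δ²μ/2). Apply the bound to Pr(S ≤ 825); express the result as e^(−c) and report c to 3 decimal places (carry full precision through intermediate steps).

10.844

Write 825 = (1 − δ)μ, so δ = 1 − 825/970.044 = 0.1495231…
Then the exponent is δ²μ/2 = (μ − 825)²/(2μ) = 10.843715.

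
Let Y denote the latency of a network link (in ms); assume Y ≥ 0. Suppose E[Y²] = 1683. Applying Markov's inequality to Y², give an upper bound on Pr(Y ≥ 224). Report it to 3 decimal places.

Since Y ≥ 0, the event {Y ≥ 224} is the same as {Y² ≥ 50176}.
Markov's inequality applied to Y² gives Pr(Y² ≥ 50176) ≤ E[Y²]/50176 = 1683/50176 = 0.0335.

0.034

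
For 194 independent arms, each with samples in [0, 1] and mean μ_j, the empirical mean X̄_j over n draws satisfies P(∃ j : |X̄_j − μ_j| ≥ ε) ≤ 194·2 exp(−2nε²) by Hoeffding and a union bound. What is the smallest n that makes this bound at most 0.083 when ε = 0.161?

163

Need 2·194·exp(−2nε²) ≤ 0.083, i.e. exp(−2nε²) ≤ 0.083/388.
So 2nε² ≥ ln(388/0.083) = 8.449920.
Hence n ≥ 8.449920/(2·0.161²) = 162.994.
The smallest integer n is 163.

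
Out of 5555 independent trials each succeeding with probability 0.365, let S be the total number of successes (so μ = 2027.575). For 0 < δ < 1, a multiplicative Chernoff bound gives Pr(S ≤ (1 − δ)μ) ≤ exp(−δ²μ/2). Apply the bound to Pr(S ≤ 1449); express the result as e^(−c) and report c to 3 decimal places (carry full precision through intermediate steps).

Write 1449 = (1 − δ)μ, so δ = 1 − 1449/2027.575 = 0.2853532…
Then the exponent is δ²μ/2 = (μ − 1449)²/(2μ) = 82.549112.

82.549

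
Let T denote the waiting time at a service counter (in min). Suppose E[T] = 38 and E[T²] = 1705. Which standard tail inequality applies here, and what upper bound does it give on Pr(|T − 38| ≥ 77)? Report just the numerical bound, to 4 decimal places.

The first two moments determine the variance, so Chebyshev's inequality is the sharpest standard bound available.
Var(T) = E[T²] − (E[T])² = 1705 − 1444 = 261.
Chebyshev's inequality: Pr(|T − μ| ≥ t) ≤ Var(T)/t² = 261/5929 = 0.0440.

0.0440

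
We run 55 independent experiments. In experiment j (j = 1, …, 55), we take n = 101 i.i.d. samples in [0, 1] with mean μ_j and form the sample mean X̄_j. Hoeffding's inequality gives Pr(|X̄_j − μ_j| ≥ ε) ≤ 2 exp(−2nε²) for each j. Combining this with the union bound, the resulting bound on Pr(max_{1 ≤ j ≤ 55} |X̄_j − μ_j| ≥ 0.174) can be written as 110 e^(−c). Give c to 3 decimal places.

6.116

Union bound over the 55 events: Pr(max_{1 ≤ j ≤ 55} |X̄_j − μ_j| ≥ 0.174) ≤ 55·2·exp(−2nε²) = 110 exp(−2·101·0.174²).
So c = 2·101·0.174² = 6.1158.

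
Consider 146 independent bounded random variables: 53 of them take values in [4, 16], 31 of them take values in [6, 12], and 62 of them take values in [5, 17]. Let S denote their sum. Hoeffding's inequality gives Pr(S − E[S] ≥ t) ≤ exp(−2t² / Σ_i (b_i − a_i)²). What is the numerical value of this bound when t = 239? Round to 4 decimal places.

0.0016

Σ(b_i − a_i)² = 53·12² + 31·6² + 62·12² = 17676.
Exponent = 2·239² / 17676 = 6.46311.
Bound = exp(−6.46311) = 0.00156.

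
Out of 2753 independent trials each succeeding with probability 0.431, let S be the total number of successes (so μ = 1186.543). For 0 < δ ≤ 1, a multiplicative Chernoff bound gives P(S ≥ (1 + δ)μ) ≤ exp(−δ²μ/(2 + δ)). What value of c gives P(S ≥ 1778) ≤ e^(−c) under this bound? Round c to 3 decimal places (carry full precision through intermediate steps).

Write 1778 = (1 + δ)μ, so δ = 1778/1186.543 − 1 = 0.4984708…
Then the exponent is δ²μ/(2 + δ) = (1778 − μ)² / (μ·(2 + δ)) = 118.001791.

118.002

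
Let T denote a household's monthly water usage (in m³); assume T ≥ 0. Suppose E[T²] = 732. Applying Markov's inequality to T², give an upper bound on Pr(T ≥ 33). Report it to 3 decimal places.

Since T ≥ 0, the event {T ≥ 33} is the same as {T² ≥ 1089}.
Markov's inequality applied to T² gives Pr(T² ≥ 1089) ≤ E[T²]/1089 = 732/1089 = 0.6722.

0.672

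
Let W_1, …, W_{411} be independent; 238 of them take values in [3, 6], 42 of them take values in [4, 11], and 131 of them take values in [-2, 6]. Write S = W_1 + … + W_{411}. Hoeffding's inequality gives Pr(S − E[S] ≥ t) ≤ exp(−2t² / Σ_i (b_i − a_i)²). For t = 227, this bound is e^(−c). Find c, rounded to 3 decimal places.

8.190

Σ(b_i − a_i)² = 238·3² + 42·7² + 131·8² = 12584.
c = 2t² / 12584 = 2·227² / 12584 = 8.1896.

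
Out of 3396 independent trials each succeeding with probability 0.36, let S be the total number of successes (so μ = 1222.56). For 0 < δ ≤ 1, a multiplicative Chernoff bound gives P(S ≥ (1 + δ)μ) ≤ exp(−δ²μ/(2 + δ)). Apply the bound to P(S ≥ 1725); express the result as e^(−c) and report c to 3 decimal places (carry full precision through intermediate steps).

Write 1725 = (1 + δ)μ, so δ = 1725/1222.56 − 1 = 0.4109737…
Then the exponent is δ²μ/(2 + δ) = (1725 − μ)² / (μ·(2 + δ)) = 85.645739.

85.646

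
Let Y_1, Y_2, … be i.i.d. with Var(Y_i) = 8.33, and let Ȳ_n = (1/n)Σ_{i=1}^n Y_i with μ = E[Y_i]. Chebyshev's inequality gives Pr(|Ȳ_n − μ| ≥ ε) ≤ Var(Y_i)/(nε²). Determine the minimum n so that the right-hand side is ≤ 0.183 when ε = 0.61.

Require 8.33/(n·0.61²) ≤ 0.183, i.e. n ≥ 8.33/(0.183·0.61²) = 122.330.
The smallest integer n is 123.

123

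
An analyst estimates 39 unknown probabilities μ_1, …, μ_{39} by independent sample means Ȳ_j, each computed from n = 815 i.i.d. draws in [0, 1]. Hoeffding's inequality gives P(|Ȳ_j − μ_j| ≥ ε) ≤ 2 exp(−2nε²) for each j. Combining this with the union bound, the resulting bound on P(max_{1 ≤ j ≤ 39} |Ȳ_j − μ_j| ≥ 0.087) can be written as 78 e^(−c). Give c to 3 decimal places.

Union bound over the 39 events: P(max_{1 ≤ j ≤ 39} |Ȳ_j − μ_j| ≥ 0.087) ≤ 39·2·exp(−2nε²) = 78 exp(−2·815·0.087²).
So c = 2·815·0.087² = 12.3375.

12.337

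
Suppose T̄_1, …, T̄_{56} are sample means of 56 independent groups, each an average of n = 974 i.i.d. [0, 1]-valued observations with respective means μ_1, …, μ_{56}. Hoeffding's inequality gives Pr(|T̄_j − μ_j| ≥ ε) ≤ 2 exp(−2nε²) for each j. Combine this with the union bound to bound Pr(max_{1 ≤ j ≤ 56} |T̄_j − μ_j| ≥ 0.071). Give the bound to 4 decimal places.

Per-experiment Hoeffding bound: 2·exp(−2·974·0.071²) = 2·exp(−9.81987) = 0.00010872.
Union bound over 56 events: 56·0.00010872 = 0.00609.

0.0061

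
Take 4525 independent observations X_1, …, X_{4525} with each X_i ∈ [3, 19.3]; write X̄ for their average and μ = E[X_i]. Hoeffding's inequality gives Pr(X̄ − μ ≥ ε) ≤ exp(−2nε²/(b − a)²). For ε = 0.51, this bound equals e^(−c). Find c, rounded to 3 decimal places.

c = 2nε²/(b − a)² = 2·4525·0.51² / 16.3² = 8.8596.

8.860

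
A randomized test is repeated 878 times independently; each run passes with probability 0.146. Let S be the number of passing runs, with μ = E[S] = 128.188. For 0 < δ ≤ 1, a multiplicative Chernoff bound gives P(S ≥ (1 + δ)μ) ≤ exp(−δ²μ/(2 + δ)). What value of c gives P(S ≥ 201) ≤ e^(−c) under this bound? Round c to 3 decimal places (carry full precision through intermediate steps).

Write 201 = (1 + δ)μ, so δ = 201/128.188 − 1 = 0.5680095…
Then the exponent is δ²μ/(2 + δ) = (201 − μ)² / (μ·(2 + δ)) = 16.105044.

16.105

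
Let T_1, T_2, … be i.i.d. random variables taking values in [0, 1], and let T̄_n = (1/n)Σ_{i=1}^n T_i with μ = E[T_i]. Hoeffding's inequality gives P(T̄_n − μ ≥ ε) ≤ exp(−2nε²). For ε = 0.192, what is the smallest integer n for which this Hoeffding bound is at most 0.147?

Require exp(−2nε²) ≤ 0.147, i.e. 2nε² ≥ ln(1/0.147) = 1.917323.
So n ≥ 1.917323 / (2·0.192²) = 26.005.
The smallest integer n is 27.

27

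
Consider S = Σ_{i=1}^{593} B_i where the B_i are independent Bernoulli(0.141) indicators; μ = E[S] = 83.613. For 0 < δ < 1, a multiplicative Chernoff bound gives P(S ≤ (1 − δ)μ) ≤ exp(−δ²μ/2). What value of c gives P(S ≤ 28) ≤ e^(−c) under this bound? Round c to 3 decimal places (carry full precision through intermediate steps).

Write 28 = (1 − δ)μ, so δ = 1 − 28/83.613 = 0.6651238…
Then the exponent is δ²μ/2 = (μ − 28)²/(2μ) = 18.494766.

18.495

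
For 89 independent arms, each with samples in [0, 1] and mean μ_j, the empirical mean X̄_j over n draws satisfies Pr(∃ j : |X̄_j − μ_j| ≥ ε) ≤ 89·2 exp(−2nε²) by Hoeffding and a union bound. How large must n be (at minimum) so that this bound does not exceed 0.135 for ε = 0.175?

118

Need 2·89·exp(−2nε²) ≤ 0.135, i.e. exp(−2nε²) ≤ 0.135/178.
So 2nε² ≥ ln(178/0.135) = 7.184264.
Hence n ≥ 7.184264/(2·0.175²) = 117.294.
The smallest integer n is 118.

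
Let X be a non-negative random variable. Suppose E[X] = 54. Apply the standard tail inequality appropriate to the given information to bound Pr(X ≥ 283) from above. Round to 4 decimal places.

Only the mean of a non-negative variable is known, so Markov's inequality is the applicable tail bound.
Markov's inequality: for a non-negative random variable, Pr(X ≥ a) ≤ E[X]/a.
Here E[X] = 54 and a = 283, so the bound is 54/283 = 0.1908.

0.1908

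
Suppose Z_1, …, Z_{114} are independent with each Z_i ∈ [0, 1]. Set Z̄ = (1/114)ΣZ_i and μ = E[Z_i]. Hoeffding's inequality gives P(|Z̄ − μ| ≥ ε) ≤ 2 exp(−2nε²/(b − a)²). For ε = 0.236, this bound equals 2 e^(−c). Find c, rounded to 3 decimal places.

c = 2nε²/(b − a)² = 2·114·0.236² / 1² = 12.6987.

12.699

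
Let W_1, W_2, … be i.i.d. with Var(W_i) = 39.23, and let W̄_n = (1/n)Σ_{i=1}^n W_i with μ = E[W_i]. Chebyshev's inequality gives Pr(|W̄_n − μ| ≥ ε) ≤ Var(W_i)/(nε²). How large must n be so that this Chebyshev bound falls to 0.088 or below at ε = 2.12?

Require 39.23/(n·2.12²) ≤ 0.088, i.e. n ≥ 39.23/(0.088·2.12²) = 99.189.
The smallest integer n is 100.

100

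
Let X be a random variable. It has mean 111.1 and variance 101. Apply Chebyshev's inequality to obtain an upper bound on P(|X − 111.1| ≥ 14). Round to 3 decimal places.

Chebyshev: P(|X − μ| ≥ t) ≤ Var(X)/t².
Bound = 101 / 196 = 0.5153.

0.515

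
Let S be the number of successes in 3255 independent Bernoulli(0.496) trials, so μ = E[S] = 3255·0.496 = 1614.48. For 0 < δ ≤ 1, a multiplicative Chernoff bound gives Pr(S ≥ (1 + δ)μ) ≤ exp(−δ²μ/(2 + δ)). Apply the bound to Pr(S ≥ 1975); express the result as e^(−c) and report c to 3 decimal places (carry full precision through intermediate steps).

Write 1975 = (1 + δ)μ, so δ = 1975/1614.48 − 1 = 0.2233041…
Then the exponent is δ²μ/(2 + δ) = (1975 − μ)² / (μ·(2 + δ)) = 36.209888.

36.210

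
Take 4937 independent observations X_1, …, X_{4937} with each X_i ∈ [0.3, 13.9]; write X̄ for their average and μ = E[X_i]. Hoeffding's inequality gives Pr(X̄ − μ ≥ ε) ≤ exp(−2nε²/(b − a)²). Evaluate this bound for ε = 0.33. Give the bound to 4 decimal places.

0.0030

Exponent: 2nε²/(b − a)² = 2·4937·0.33² / 13.6² = 5.81357.
Bound = exp(−5.81357) = 0.00299.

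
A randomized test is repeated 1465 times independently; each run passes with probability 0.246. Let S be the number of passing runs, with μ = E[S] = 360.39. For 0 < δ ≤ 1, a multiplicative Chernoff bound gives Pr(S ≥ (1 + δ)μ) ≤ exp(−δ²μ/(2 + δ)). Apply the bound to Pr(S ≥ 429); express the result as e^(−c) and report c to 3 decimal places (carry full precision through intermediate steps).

5.963

Write 429 = (1 + δ)μ, so δ = 429/360.39 − 1 = 0.1903771…
Then the exponent is δ²μ/(2 + δ) = (429 − μ)² / (μ·(2 + δ)) = 5.963253.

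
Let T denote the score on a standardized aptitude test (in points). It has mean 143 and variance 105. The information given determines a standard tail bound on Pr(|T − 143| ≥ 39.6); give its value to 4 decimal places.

Mean and variance are known, so Chebyshev's inequality applies.
Chebyshev: Pr(|T − μ| ≥ t) ≤ Var(T)/t².
Bound = 105 / 1568.16 = 0.0670.

0.0670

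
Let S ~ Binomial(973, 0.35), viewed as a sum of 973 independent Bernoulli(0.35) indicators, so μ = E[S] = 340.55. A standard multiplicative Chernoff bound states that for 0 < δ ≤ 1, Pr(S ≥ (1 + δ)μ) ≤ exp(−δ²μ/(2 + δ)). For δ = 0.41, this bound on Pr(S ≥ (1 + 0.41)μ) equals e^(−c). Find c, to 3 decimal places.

c = δ²μ/(2 + δ) = 0.41²·340.55/(2 + 0.41) = 23.7537.

23.754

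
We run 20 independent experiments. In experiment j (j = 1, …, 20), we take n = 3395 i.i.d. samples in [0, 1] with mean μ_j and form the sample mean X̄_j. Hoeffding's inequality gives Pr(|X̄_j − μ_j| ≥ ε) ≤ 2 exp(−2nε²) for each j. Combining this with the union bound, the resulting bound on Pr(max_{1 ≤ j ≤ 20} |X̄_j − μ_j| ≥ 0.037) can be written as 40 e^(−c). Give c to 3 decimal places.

Union bound over the 20 events: Pr(max_{1 ≤ j ≤ 20} |X̄_j − μ_j| ≥ 0.037) ≤ 20·2·exp(−2nε²) = 40 exp(−2·3395·0.037²).
So c = 2·3395·0.037² = 9.2955.

9.296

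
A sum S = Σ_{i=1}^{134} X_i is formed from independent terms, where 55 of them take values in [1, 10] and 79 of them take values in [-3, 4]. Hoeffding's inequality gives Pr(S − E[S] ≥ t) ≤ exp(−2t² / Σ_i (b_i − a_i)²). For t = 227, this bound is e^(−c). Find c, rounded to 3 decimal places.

Σ(b_i − a_i)² = 55·9² + 79·7² = 8326.
c = 2t² / 8326 = 2·227² / 8326 = 12.3779.

12.378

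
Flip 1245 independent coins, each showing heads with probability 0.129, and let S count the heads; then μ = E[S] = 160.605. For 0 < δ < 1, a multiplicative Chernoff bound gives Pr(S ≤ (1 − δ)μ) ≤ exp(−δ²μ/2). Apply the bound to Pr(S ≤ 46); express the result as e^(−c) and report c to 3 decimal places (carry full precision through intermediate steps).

Write 46 = (1 − δ)μ, so δ = 1 − 46/160.605 = 0.713583…
Then the exponent is δ²μ/2 = (μ − 46)²/(2μ) = 40.890091.

40.890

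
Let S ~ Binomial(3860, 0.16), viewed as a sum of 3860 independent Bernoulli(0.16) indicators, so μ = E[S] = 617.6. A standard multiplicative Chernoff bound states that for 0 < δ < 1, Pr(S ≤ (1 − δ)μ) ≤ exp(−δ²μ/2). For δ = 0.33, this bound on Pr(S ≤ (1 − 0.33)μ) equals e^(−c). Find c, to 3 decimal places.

33.628

c = δ²μ/2 = 0.33²·617.6/2 = 33.6283.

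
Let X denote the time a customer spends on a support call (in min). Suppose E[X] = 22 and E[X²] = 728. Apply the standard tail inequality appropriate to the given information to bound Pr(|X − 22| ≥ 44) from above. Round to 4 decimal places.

The first two moments determine the variance, so Chebyshev's inequality is the sharpest standard bound available.
Var(X) = E[X²] − (E[X])² = 728 − 484 = 244.
Chebyshev's inequality: Pr(|X − μ| ≥ t) ≤ Var(X)/t² = 244/1936 = 0.1260.

0.1260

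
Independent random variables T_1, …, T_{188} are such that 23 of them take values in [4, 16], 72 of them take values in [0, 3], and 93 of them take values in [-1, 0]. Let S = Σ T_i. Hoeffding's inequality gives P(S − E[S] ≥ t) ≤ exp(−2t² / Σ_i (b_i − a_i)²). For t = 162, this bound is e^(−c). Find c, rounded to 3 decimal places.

12.950

Σ(b_i − a_i)² = 23·12² + 72·3² + 93·1² = 4053.
c = 2t² / 4053 = 2·162² / 4053 = 12.9504.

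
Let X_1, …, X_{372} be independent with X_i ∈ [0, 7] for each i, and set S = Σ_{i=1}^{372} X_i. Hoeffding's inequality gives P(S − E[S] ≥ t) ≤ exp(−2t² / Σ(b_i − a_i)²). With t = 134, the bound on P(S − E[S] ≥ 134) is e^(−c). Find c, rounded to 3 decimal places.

1.970

Σ(b_i − a_i)² = 372·(7)² = 18228.
c = 2t²/18228 = 2·134²/18228 = 1.9702.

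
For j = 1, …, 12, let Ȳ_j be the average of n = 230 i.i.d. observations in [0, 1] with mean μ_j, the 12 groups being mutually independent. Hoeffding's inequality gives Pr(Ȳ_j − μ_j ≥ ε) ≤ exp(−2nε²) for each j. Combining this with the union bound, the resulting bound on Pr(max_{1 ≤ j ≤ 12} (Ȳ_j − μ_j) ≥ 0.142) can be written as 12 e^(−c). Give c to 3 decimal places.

9.275

Union bound over the 12 events: Pr(max_{1 ≤ j ≤ 12} (Ȳ_j − μ_j) ≥ 0.142) ≤ 12·exp(−2nε²) = 12 exp(−2·230·0.142²).
So c = 2·230·0.142² = 9.2754.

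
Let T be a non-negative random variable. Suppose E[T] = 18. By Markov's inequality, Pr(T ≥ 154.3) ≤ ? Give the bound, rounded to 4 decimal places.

Markov's inequality: for a non-negative random variable, Pr(T ≥ a) ≤ E[T]/a.
Here E[T] = 18 and a = 154.3, so the bound is 18/154.3 = 0.1167.

0.1167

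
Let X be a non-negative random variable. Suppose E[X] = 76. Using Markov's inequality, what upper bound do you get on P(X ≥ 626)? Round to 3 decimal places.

0.121

Markov's inequality: for a non-negative random variable, P(X ≥ a) ≤ E[X]/a.
Here E[X] = 76 and a = 626, so the bound is 76/626 = 0.1214.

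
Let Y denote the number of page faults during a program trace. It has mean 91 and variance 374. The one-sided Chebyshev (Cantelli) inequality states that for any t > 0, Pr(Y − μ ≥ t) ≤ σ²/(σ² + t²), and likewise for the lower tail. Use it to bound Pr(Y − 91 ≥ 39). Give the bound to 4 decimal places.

Here σ² = 374 and t = 39, so σ² + t² = 1895.
Cantelli's bound: 374/1895 = 0.1974.

0.1974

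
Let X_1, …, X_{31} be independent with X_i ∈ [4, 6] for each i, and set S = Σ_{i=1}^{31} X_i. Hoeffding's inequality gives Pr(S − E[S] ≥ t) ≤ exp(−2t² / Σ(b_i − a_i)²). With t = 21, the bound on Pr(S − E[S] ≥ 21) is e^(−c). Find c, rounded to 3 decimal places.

7.113

Σ(b_i − a_i)² = 31·(2)² = 124.
c = 2t²/124 = 2·21²/124 = 7.1129.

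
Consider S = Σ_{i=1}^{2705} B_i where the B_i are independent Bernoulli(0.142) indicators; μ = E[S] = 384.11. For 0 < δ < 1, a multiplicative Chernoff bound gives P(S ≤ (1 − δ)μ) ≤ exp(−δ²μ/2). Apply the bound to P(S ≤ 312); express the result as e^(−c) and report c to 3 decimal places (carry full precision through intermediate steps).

Write 312 = (1 − δ)μ, so δ = 1 − 312/384.11 = 0.1877327…
Then the exponent is δ²μ/2 = (μ − 312)²/(2μ) = 6.768702.

6.769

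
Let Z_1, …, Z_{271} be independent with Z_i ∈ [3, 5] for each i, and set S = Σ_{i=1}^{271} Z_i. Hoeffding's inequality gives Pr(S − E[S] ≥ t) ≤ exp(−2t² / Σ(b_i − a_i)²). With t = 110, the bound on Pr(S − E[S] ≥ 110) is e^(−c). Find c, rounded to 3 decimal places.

22.325

Σ(b_i − a_i)² = 271·(2)² = 1084.
c = 2t²/1084 = 2·110²/1084 = 22.3247.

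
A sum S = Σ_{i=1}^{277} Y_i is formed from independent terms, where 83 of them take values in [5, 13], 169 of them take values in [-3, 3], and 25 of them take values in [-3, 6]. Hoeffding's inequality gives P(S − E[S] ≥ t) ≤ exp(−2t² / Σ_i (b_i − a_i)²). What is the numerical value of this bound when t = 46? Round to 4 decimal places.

Σ(b_i − a_i)² = 83·8² + 169·6² + 25·9² = 13421.
Exponent = 2·46² / 13421 = 0.31533.
Bound = exp(−0.31533) = 0.72955.

0.7296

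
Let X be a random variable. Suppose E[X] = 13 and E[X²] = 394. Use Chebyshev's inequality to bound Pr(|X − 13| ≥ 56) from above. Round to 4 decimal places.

0.0717

Var(X) = E[X²] − (E[X])² = 394 − 169 = 225.
Chebyshev's inequality: Pr(|X − μ| ≥ t) ≤ Var(X)/t² = 225/3136 = 0.0717.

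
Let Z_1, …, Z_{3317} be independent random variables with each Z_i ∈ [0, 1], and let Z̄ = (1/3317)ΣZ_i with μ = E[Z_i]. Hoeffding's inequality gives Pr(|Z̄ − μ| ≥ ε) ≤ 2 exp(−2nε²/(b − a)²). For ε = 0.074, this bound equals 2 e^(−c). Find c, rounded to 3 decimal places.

36.328

c = 2nε²/(b − a)² = 2·3317·0.074² / 1² = 36.3278.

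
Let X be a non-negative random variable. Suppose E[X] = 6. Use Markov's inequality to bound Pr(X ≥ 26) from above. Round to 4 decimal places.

0.2308

Markov's inequality: for a non-negative random variable, Pr(X ≥ a) ≤ E[X]/a.
Here E[X] = 6 and a = 26, so the bound is 6/26 = 0.2308.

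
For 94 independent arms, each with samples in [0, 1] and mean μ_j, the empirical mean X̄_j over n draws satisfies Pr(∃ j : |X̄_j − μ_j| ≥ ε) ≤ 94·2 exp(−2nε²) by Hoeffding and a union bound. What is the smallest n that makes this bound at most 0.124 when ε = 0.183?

110

Need 2·94·exp(−2nε²) ≤ 0.124, i.e. exp(−2nε²) ≤ 0.124/188.
So 2nε² ≥ ln(188/0.124) = 7.323916.
Hence n ≥ 7.323916/(2·0.183²) = 109.348.
The smallest integer n is 110.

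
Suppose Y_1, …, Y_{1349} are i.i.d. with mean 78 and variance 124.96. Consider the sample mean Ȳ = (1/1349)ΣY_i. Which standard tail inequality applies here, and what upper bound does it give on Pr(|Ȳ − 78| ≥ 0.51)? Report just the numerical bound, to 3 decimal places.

0.356

With mean and variance of each term known, Chebyshev's inequality bounds the deviation of the sum (or sample mean).
Var(Ȳ) = Var(Y_i)/n = 124.96/1349 = 0.092632.
Chebyshev: Pr(|Ȳ − 78| ≥ 0.51) ≤ Var(Ȳ)/(0.51)² = 124.96/(1349·0.51²) = 0.3561.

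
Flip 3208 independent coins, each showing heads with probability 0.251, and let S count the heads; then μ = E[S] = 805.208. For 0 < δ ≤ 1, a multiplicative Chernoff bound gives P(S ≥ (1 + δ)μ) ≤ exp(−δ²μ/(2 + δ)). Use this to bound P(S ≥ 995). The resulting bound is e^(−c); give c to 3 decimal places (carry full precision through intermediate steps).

Write 995 = (1 + δ)μ, so δ = 995/805.208 − 1 = 0.2357056…
Then the exponent is δ²μ/(2 + δ) = (995 − μ)² / (μ·(2 + δ)) = 20.009356.

20.009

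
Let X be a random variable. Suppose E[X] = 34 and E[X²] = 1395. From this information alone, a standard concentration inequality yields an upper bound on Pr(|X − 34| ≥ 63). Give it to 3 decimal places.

0.060

The first two moments determine the variance, so Chebyshev's inequality is the sharpest standard bound available.
Var(X) = E[X²] − (E[X])² = 1395 − 1156 = 239.
Chebyshev's inequality: Pr(|X − μ| ≥ t) ≤ Var(X)/t² = 239/3969 = 0.0602.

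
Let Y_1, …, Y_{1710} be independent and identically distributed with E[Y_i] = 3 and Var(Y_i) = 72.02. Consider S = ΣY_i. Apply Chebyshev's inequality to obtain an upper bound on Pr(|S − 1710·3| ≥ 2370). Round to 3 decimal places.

0.022

Var(S) = n·Var(Y_i) = 1710·72.02 = 123154.2.
Chebyshev: Pr(|S − 1710·3| ≥ 2370) ≤ Var(S)/2370² = 123154.2/5616900 = 0.0219.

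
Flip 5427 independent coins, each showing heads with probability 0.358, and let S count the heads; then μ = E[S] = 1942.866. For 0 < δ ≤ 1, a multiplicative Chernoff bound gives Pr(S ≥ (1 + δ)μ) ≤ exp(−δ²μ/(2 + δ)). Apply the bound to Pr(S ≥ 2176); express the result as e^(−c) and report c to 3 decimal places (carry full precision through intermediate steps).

Write 2176 = (1 + δ)μ, so δ = 2176/1942.866 − 1 = 0.1199949…
Then the exponent is δ²μ/(2 + δ) = (2176 − μ)² / (μ·(2 + δ)) = 13.195734.

13.196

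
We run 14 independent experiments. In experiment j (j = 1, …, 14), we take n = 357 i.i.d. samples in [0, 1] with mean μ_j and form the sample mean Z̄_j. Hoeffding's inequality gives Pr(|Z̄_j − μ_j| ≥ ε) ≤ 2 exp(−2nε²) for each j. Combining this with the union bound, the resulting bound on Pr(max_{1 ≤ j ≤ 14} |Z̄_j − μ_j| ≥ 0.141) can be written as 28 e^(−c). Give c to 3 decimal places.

14.195

Union bound over the 14 events: Pr(max_{1 ≤ j ≤ 14} |Z̄_j − μ_j| ≥ 0.141) ≤ 14·2·exp(−2nε²) = 28 exp(−2·357·0.141²).
So c = 2·357·0.141² = 14.1950.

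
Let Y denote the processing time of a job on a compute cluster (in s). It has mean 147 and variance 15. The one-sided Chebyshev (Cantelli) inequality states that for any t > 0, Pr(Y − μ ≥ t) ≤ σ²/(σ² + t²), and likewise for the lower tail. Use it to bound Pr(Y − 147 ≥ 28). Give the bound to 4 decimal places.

Here σ² = 15 and t = 28, so σ² + t² = 799.
Cantelli's bound: 15/799 = 0.0188.

0.0188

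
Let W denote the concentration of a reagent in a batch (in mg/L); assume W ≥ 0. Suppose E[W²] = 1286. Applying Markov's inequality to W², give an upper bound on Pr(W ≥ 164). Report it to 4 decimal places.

0.0478

Since W ≥ 0, the event {W ≥ 164} is the same as {W² ≥ 26896}.
Markov's inequality applied to W² gives Pr(W² ≥ 26896) ≤ E[W²]/26896 = 1286/26896 = 0.0478.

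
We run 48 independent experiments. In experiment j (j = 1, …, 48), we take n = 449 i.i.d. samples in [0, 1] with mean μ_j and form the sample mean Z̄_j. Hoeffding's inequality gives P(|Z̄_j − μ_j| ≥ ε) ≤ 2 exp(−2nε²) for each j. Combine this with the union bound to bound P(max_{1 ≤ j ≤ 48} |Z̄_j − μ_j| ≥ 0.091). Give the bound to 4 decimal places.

Per-experiment Hoeffding bound: 2·exp(−2·449·0.091²) = 2·exp(−7.43634) = 0.0011789.
Union bound over 48 events: 48·0.0011789 = 0.05659.

0.0566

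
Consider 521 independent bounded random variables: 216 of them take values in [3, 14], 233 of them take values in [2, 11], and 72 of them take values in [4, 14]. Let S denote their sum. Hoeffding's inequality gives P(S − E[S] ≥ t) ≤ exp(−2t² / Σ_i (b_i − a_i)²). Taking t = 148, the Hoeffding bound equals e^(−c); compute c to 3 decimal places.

0.839

Σ(b_i − a_i)² = 216·11² + 233·9² + 72·10² = 52209.
c = 2t² / 52209 = 2·148² / 52209 = 0.8391.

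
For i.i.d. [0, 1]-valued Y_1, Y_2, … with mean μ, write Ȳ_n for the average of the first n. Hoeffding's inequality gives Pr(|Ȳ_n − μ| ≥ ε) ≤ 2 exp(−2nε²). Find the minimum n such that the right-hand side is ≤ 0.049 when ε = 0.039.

1220

Require 2·exp(−2nε²) ≤ 0.049, i.e. 2nε² ≥ ln(2/0.049) = 3.709082.
So n ≥ 3.709082 / (2·0.039²) = 1219.291.
The smallest integer n is 1220.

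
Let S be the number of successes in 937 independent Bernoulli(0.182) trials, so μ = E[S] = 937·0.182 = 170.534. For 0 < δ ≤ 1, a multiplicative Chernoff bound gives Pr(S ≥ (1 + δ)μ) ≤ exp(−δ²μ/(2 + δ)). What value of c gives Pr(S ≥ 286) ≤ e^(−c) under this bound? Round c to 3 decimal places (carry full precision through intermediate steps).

29.204

Write 286 = (1 + δ)μ, so δ = 286/170.534 − 1 = 0.6770849…
Then the exponent is δ²μ/(2 + δ) = (286 − μ)² / (μ·(2 + δ)) = 29.203514.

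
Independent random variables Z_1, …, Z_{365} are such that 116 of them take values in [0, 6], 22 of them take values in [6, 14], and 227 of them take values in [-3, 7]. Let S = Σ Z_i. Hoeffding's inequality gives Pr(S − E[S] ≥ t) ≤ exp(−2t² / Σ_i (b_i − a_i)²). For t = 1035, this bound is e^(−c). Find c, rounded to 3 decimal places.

75.748

Σ(b_i − a_i)² = 116·6² + 22·8² + 227·10² = 28284.
c = 2t² / 28284 = 2·1035² / 28284 = 75.7478.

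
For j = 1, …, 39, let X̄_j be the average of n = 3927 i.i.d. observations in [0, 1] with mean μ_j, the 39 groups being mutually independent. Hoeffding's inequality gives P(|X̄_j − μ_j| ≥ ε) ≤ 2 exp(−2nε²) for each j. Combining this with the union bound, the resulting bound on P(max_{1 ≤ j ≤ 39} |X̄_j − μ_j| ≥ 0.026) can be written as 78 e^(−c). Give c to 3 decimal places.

Union bound over the 39 events: P(max_{1 ≤ j ≤ 39} |X̄_j − μ_j| ≥ 0.026) ≤ 39·2·exp(−2nε²) = 78 exp(−2·3927·0.026²).
So c = 2·3927·0.026² = 5.3093.

5.309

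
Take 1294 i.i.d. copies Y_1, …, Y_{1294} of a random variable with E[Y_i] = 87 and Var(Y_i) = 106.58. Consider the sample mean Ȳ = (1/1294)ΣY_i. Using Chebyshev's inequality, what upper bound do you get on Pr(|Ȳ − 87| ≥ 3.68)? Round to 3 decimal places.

0.006

Var(Ȳ) = Var(Y_i)/n = 106.58/1294 = 0.082365.
Chebyshev: Pr(|Ȳ − 87| ≥ 3.68) ≤ Var(Ȳ)/(3.68)² = 106.58/(1294·3.68²) = 0.0061.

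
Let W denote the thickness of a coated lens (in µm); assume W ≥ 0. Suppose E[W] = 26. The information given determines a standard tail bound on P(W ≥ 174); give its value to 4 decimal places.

Only the mean of a non-negative variable is known, so Markov's inequality is the applicable tail bound.
Markov's inequality: for a non-negative random variable, P(W ≥ a) ≤ E[W]/a.
Here E[W] = 26 and a = 174, so the bound is 26/174 = 0.1494.

0.1494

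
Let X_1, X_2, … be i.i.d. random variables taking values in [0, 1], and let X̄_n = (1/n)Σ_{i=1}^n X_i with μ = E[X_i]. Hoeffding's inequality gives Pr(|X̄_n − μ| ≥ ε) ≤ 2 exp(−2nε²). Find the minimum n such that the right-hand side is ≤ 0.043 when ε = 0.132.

111

Require 2·exp(−2nε²) ≤ 0.043, i.e. 2nε² ≥ ln(2/0.043) = 3.839702.
So n ≥ 3.839702 / (2·0.132²) = 110.184.
The smallest integer n is 111.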